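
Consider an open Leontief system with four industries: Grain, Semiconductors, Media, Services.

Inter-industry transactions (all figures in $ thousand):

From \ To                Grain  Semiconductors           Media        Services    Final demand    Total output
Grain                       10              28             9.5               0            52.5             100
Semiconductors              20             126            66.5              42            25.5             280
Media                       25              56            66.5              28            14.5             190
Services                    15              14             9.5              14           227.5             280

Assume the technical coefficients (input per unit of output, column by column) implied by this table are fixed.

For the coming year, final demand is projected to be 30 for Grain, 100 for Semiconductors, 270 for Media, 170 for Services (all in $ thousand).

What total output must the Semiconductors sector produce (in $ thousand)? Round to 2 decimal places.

Technical coefficients a_ij = z_ij / X_j:
  a_11 = 10/100 = 0.10, a_21 = 20/100 = 0.20, a_31 = 25/100 = 0.25, a_41 = 15/100 = 0.15
  a_12 = 28/280 = 0.10, a_22 = 126/280 = 0.45, a_32 = 56/280 = 0.20, a_42 = 14/280 = 0.05
  a_13 = 9.5/190 = 0.05, a_23 = 66.5/190 = 0.35, a_33 = 66.5/190 = 0.35, a_43 = 9.5/190 = 0.05
  a_14 = 0/280 = 0.00, a_24 = 42/280 = 0.15, a_34 = 28/280 = 0.10, a_44 = 14/280 = 0.05
I − A =
  [   0.90    -0.10    -0.05     0.00]
  [  -0.20     0.55    -0.35    -0.15]
  [  -0.25    -0.20     0.65    -0.10]
  [  -0.15    -0.05    -0.05     0.95]
Compute the cofactors C_ij = (−1)^(i+j)·(3×3 minor ij) of I−A; the adjugate is their transpose:
adj(I−A) = Cᵀ =
  [ 0.262250   0.071000   0.059750   0.017500]
  [ 0.227375   0.538625   0.316625   0.118375]
  [ 0.180500   0.200750   0.442250   0.078250]
  [ 0.062875   0.050125   0.049375   0.228125]
det(I−A) = Σ_j (I−A)_1j·C_1j = (0.90)(0.262250) + (-0.10)(0.227375) + (-0.05)(0.180500) + (0.00)(0.062875) = 0.2042625
(I − A)⁻¹ = adj(I−A) / det(I−A) ≈
  [   1.2839     0.3476     0.2925     0.0857]
  [   1.1132     2.6369     1.5501     0.5795]
  [   0.8837     0.9828     2.1651     0.3831]
  [   0.3078     0.2454     0.2417     1.1168]
x = (I − A)⁻¹ d = adj(I−A)·d / det(I−A), with det(I−A) = 0.2042625:
  x_1 = (0.262250·30 + 0.071000·100 + 0.059750·270 + 0.017500·170) / 0.2042625 = 34.075 / 0.2042625 ≈ 166.82
  x_2 = (0.227375·30 + 0.538625·100 + 0.316625·270 + 0.118375·170) / 0.2042625 = 166.29625 / 0.2042625 ≈ 814.13
  x_3 = (0.180500·30 + 0.200750·100 + 0.442250·270 + 0.078250·170) / 0.2042625 = 158.20 / 0.2042625 ≈ 774.49
  x_4 = (0.062875·30 + 0.050125·100 + 0.049375·270 + 0.228125·170) / 0.2042625 = 59.01125 / 0.2042625 ≈ 288.90

x_2 = 814.13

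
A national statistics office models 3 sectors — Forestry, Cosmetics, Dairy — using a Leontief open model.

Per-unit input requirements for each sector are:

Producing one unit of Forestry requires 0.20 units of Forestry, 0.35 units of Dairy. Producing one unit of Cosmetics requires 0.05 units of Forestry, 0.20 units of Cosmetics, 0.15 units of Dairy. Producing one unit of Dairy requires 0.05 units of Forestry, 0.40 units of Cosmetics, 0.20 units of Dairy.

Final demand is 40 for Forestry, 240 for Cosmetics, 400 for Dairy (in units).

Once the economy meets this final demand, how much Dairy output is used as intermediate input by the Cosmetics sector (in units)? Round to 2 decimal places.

z_32 = 95.82

I − A =
  [   0.80    -0.05    -0.05]
  [   0.00     0.80    -0.40]
  [  -0.35    -0.15     0.80]
Cofactors of I−A, C_ij = (−1)^(i+j)·(minor ij) (rows/columns in the sector order above):
  C_11 = (0.80)(0.80) − (-0.40)(-0.15) = 0.5800
  C_12 = −[(0.00)(0.80) − (-0.40)(-0.35)] = 0.1400
  C_13 = (0.00)(-0.15) − (0.80)(-0.35) = 0.2800
  C_21 = −[(-0.05)(0.80) − (-0.05)(-0.15)] = 0.0475
  C_22 = (0.80)(0.80) − (-0.05)(-0.35) = 0.6225
  C_23 = −[(0.80)(-0.15) − (-0.05)(-0.35)] = 0.1375
  C_31 = (-0.05)(-0.40) − (-0.05)(0.80) = 0.0600
  C_32 = −[(0.80)(-0.40) − (-0.05)(0.00)] = 0.3200
  C_33 = (0.80)(0.80) − (-0.05)(0.00) = 0.6400
det(I−A) = Σ_j (I−A)_1j·C_1j = (0.80)(0.5800) + (-0.05)(0.1400) + (-0.05)(0.2800) = 0.4430
adj(I−A) = Cᵀ =
  [ 0.5800   0.0475   0.0600]
  [ 0.1400   0.6225   0.3200]
  [ 0.2800   0.1375   0.6400]
(I − A)⁻¹ = adj(I−A) / det(I−A) ≈
  [   1.3093     0.1072     0.1354]
  [   0.3160     1.4052     0.7223]
  [   0.6321     0.3104     1.4447]
First solve x = (I − A)⁻¹ d = adj(I−A)·d / det(I−A); in particular x_2 = (0.1400·40 + 0.6225·240 + 0.3200·400) / 0.4430 = 283.00 / 0.4430 ≈ 638.8262.
Intermediate flow from 3 to 2: z_32 = a_32 · x_2 = 0.15 × 283.00 / 0.4430 = 42.45 / 0.4430 ≈ 95.82.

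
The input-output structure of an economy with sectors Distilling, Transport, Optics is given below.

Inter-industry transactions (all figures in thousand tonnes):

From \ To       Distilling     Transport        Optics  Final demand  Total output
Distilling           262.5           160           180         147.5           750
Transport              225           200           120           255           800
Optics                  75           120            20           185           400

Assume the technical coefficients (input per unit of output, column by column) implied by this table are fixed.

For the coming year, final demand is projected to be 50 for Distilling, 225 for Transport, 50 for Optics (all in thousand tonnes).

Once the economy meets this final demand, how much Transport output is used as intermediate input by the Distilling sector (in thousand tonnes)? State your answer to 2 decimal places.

Technical coefficients a_ij = z_ij / X_j:
  a_11 = 262.5/750 = 0.35, a_21 = 225/750 = 0.30, a_31 = 75/750 = 0.10
  a_12 = 160/800 = 0.20, a_22 = 200/800 = 0.25, a_32 = 120/800 = 0.15
  a_13 = 180/400 = 0.45, a_23 = 120/400 = 0.30, a_33 = 20/400 = 0.05
I − A =
  [   0.65    -0.20    -0.45]
  [  -0.30     0.75    -0.30]
  [  -0.10    -0.15     0.95]
Cofactors of I−A, C_ij = (−1)^(i+j)·(minor ij) (rows/columns in the sector order above):
  C_11 = (0.75)(0.95) − (-0.30)(-0.15) = 0.6675
  C_12 = −[(-0.30)(0.95) − (-0.30)(-0.10)] = 0.3150
  C_13 = (-0.30)(-0.15) − (0.75)(-0.10) = 0.1200
  C_21 = −[(-0.20)(0.95) − (-0.45)(-0.15)] = 0.2575
  C_22 = (0.65)(0.95) − (-0.45)(-0.10) = 0.5725
  C_23 = −[(0.65)(-0.15) − (-0.20)(-0.10)] = 0.1175
  C_31 = (-0.20)(-0.30) − (-0.45)(0.75) = 0.3975
  C_32 = −[(0.65)(-0.30) − (-0.45)(-0.30)] = 0.3300
  C_33 = (0.65)(0.75) − (-0.20)(-0.30) = 0.4275
det(I−A) = Σ_j (I−A)_1j·C_1j = (0.65)(0.6675) + (-0.20)(0.3150) + (-0.45)(0.1200) = 0.316875
adj(I−A) = Cᵀ =
  [ 0.6675   0.2575   0.3975]
  [ 0.3150   0.5725   0.3300]
  [ 0.1200   0.1175   0.4275]
(I − A)⁻¹ = adj(I−A) / det(I−A) ≈
  [   2.1065     0.8126     1.2544]
  [   0.9941     1.8067     1.0414]
  [   0.3787     0.3708     1.3491]
First solve x = (I − A)⁻¹ d = adj(I−A)·d / det(I−A); in particular x_1 = (0.6675·50 + 0.2575·225 + 0.3975·50) / 0.316875 = 111.1875 / 0.316875 ≈ 350.8876.
Intermediate flow from 2 to 1: z_21 = a_21 · x_1 = 0.30 × 111.1875 / 0.316875 = 33.35625 / 0.316875 ≈ 105.27.

z_21 = 105.27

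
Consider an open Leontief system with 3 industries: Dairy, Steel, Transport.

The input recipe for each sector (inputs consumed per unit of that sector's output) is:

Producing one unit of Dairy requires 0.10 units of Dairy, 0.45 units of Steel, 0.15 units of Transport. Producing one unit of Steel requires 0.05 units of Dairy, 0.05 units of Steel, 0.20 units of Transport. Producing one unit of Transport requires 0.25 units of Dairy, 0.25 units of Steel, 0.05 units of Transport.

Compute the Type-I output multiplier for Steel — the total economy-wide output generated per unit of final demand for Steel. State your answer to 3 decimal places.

I − A =
  [   0.90    -0.05    -0.25]
  [  -0.45     0.95    -0.25]
  [  -0.15    -0.20     0.95]
Cofactors of I−A, C_ij = (−1)^(i+j)·(minor ij) (rows/columns in the sector order above):
  C_11 = (0.95)(0.95) − (-0.25)(-0.20) = 0.8525
  C_12 = −[(-0.45)(0.95) − (-0.25)(-0.15)] = 0.4650
  C_13 = (-0.45)(-0.20) − (0.95)(-0.15) = 0.2325
  C_21 = −[(-0.05)(0.95) − (-0.25)(-0.20)] = 0.0975
  C_22 = (0.90)(0.95) − (-0.25)(-0.15) = 0.8175
  C_23 = −[(0.90)(-0.20) − (-0.05)(-0.15)] = 0.1875
  C_31 = (-0.05)(-0.25) − (-0.25)(0.95) = 0.2500
  C_32 = −[(0.90)(-0.25) − (-0.25)(-0.45)] = 0.3375
  C_33 = (0.90)(0.95) − (-0.05)(-0.45) = 0.8325
det(I−A) = Σ_j (I−A)_1j·C_1j = (0.90)(0.8525) + (-0.05)(0.4650) + (-0.25)(0.2325) = 0.685875
adj(I−A) = Cᵀ =
  [ 0.8525   0.0975   0.2500]
  [ 0.4650   0.8175   0.3375]
  [ 0.2325   0.1875   0.8325]
(I − A)⁻¹ = adj(I−A) / det(I−A) ≈
  [   1.2429     0.1422     0.3645]
  [   0.6780     1.1919     0.4921]
  [   0.3390     0.2734     1.2138]
The output multiplier for sector j is the column-j sum of the Leontief inverse (I − A)⁻¹ = adj(I−A) / det(I−A).
Column S of adj(I−A): (0.0975, 0.8175, 0.1875); det(I−A) = 0.685875.
m_S = (0.0975 + 0.8175 + 0.1875) / 0.685875 = 1.1025 / 0.685875 ≈ 1.607.

m_S = 1.607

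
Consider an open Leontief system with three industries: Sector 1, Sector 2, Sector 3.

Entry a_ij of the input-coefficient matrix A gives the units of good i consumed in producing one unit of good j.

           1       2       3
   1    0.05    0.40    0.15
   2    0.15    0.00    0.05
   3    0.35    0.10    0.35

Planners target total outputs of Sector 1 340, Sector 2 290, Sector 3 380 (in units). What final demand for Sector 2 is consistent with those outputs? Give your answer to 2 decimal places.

d_2 = 220.00

I − A =
  [   0.95    -0.40    -0.15]
  [  -0.15     1.00    -0.05]
  [  -0.35    -0.10     0.65]
d = (I − A) x:
  d_1 = (+0.95)·340 + (-0.40)·290 + (-0.15)·380 = 150.00
  d_2 = (-0.15)·340 + (+1.00)·290 + (-0.05)·380 = 220.00
  d_3 = (-0.35)·340 + (-0.10)·290 + (+0.65)·380 = 99.00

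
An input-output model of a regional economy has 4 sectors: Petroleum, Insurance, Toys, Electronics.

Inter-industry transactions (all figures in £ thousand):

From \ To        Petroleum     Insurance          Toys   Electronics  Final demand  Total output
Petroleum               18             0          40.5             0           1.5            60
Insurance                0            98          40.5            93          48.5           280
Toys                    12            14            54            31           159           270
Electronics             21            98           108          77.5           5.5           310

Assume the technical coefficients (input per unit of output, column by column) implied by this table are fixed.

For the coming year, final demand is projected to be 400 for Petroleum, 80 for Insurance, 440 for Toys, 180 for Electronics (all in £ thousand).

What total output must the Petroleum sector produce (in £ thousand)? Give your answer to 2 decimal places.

Technical coefficients a_ij = z_ij / X_j:
  a_11 = 18/60 = 0.30, a_21 = 0/60 = 0.00, a_31 = 12/60 = 0.20, a_41 = 21/60 = 0.35
  a_12 = 0/280 = 0.00, a_22 = 98/280 = 0.35, a_32 = 14/280 = 0.05, a_42 = 98/280 = 0.35
  a_13 = 40.5/270 = 0.15, a_23 = 40.5/270 = 0.15, a_33 = 54/270 = 0.20, a_43 = 108/270 = 0.40
  a_14 = 0/310 = 0.00, a_24 = 93/310 = 0.30, a_34 = 31/310 = 0.10, a_44 = 77.5/310 = 0.25
I − A =
  [   0.70     0.00    -0.15     0.00]
  [   0.00     0.65    -0.15    -0.30]
  [  -0.20    -0.05     0.80    -0.10]
  [  -0.35    -0.35    -0.40     0.75]
Compute the cofactors C_ij = (−1)^(i+j)·(3×3 minor ij) of I−A; the adjugate is their transpose:
adj(I−A) = Cᵀ =
  [ 0.263125   0.010875   0.057375   0.012000]
  [ 0.135750   0.364250   0.178500   0.169500]
  [ 0.104500   0.050750   0.267750   0.056000]
  [ 0.241875   0.202125   0.252875   0.339250]
det(I−A) = Σ_j (I−A)_1j·C_1j = (0.70)(0.263125) + (0.00)(0.135750) + (-0.15)(0.104500) + (0.00)(0.241875) = 0.1685125
(I − A)⁻¹ = adj(I−A) / det(I−A) ≈
  [   1.5615     0.0645     0.3405     0.0712]
  [   0.8056     2.1616     1.0593     1.0059]
  [   0.6201     0.3012     1.5889     0.3323]
  [   1.4354     1.1995     1.5006     2.0132]
x = (I − A)⁻¹ d = adj(I−A)·d / det(I−A), with det(I−A) = 0.1685125:
  x_1 = (0.263125·400 + 0.010875·80 + 0.057375·440 + 0.012000·180) / 0.1685125 = 133.525 / 0.1685125 ≈ 792.37
  x_2 = (0.135750·400 + 0.364250·80 + 0.178500·440 + 0.169500·180) / 0.1685125 = 192.49 / 0.1685125 ≈ 1142.29
  x_3 = (0.104500·400 + 0.050750·80 + 0.267750·440 + 0.056000·180) / 0.1685125 = 173.75 / 0.1685125 ≈ 1031.08
  x_4 = (0.241875·400 + 0.202125·80 + 0.252875·440 + 0.339250·180) / 0.1685125 = 285.25 / 0.1685125 ≈ 1692.75

x_1 = 792.37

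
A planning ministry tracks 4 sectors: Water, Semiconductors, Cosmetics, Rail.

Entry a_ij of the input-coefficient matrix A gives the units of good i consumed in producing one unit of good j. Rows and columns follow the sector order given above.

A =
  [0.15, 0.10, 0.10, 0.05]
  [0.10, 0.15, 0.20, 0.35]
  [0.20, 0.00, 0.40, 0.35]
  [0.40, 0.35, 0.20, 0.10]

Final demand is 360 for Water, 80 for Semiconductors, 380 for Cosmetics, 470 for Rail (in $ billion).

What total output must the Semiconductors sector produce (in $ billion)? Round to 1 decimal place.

I − A =
  [   0.85    -0.10    -0.10    -0.05]
  [  -0.10     0.85    -0.20    -0.35]
  [  -0.20     0.00     0.60    -0.35]
  [  -0.40    -0.35    -0.20     0.90]
Compute the cofactors C_ij = (−1)^(i+j)·(3×3 minor ij) of I−A; the adjugate is their transpose:
adj(I−A) = Cᵀ =
  [ 0.301500   0.069750   0.101250   0.083250]
  [ 0.209000   0.353500   0.232500   0.239500]
  [ 0.259750   0.139625   0.504375   0.264875]
  [ 0.273000   0.199500   0.247500   0.406500]
det(I−A) = Σ_j (I−A)_1j·C_1j = (0.85)(0.301500) + (-0.10)(0.209000) + (-0.10)(0.259750) + (-0.05)(0.273000) = 0.19575
(I − A)⁻¹ = adj(I−A) / det(I−A) ≈
  [   1.5402     0.3563     0.5172     0.4253]
  [   1.0677     1.8059     1.1877     1.2235]
  [   1.3269     0.7133     2.5766     1.3531]
  [   1.3946     1.0192     1.2644     2.0766]
x = (I − A)⁻¹ d = adj(I−A)·d / det(I−A), with det(I−A) = 0.19575:
  x_W = (0.301500·360 + 0.069750·80 + 0.101250·380 + 0.083250·470) / 0.19575 = 191.7225 / 0.19575 ≈ 979.4
  x_S = (0.209000·360 + 0.353500·80 + 0.232500·380 + 0.239500·470) / 0.19575 = 304.435 / 0.19575 ≈ 1555.2
  x_C = (0.259750·360 + 0.139625·80 + 0.504375·380 + 0.264875·470) / 0.19575 = 420.83375 / 0.19575 ≈ 2149.9
  x_R = (0.273000·360 + 0.199500·80 + 0.247500·380 + 0.406500·470) / 0.19575 = 399.345 / 0.19575 ≈ 2040.1

x_S = 1555.2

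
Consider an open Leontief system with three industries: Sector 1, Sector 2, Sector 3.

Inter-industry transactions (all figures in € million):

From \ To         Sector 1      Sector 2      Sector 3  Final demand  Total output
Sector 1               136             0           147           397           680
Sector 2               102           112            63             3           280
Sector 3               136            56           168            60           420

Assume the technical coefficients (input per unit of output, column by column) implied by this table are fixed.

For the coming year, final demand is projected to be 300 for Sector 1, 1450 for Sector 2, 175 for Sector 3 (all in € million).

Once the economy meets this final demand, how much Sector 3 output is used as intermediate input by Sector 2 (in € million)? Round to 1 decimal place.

Technical coefficients a_ij = z_ij / X_j:
  a_11 = 136/680 = 0.20, a_21 = 102/680 = 0.15, a_31 = 136/680 = 0.20
  a_12 = 0/280 = 0.00, a_22 = 112/280 = 0.40, a_32 = 56/280 = 0.20
  a_13 = 147/420 = 0.35, a_23 = 63/420 = 0.15, a_33 = 168/420 = 0.40
I − A =
  [   0.80     0.00    -0.35]
  [  -0.15     0.60    -0.15]
  [  -0.20    -0.20     0.60]
Cofactors of I−A, C_ij = (−1)^(i+j)·(minor ij) (rows/columns in the sector order above):
  C_11 = (0.60)(0.60) − (-0.15)(-0.20) = 0.3300
  C_12 = −[(-0.15)(0.60) − (-0.15)(-0.20)] = 0.1200
  C_13 = (-0.15)(-0.20) − (0.60)(-0.20) = 0.1500
  C_21 = −[(0.00)(0.60) − (-0.35)(-0.20)] = 0.0700
  C_22 = (0.80)(0.60) − (-0.35)(-0.20) = 0.4100
  C_23 = −[(0.80)(-0.20) − (0.00)(-0.20)] = 0.1600
  C_31 = (0.00)(-0.15) − (-0.35)(0.60) = 0.2100
  C_32 = −[(0.80)(-0.15) − (-0.35)(-0.15)] = 0.1725
  C_33 = (0.80)(0.60) − (0.00)(-0.15) = 0.4800
det(I−A) = Σ_j (I−A)_1j·C_1j = (0.80)(0.3300) + (0.00)(0.1200) + (-0.35)(0.1500) = 0.2115
adj(I−A) = Cᵀ =
  [ 0.3300   0.0700   0.2100]
  [ 0.1200   0.4100   0.1725]
  [ 0.1500   0.1600   0.4800]
(I − A)⁻¹ = adj(I−A) / det(I−A) ≈
  [   1.5603     0.3310     0.9929]
  [   0.5674     1.9385     0.8156]
  [   0.7092     0.7565     2.2695]
First solve x = (I − A)⁻¹ d = adj(I−A)·d / det(I−A); in particular x_2 = (0.1200·300 + 0.4100·1450 + 0.1725·175) / 0.2115 = 660.6875 / 0.2115 ≈ 3123.818.
Intermediate flow from 3 to 2: z_32 = a_32 · x_2 = 0.20 × 660.6875 / 0.2115 = 132.1375 / 0.2115 ≈ 624.8.

z_32 = 624.8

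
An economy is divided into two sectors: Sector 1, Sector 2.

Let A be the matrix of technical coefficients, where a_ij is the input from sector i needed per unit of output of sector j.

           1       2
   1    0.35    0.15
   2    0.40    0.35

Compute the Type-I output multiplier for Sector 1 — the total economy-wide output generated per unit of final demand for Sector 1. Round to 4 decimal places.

I − A =
  [   0.65    -0.15]
  [  -0.40     0.65]
det(I−A) = (0.65)(0.65) − (-0.15)(-0.40) = 0.3625
adj(I−A) = [[0.65, 0.15], [0.40, 0.65]]
(I − A)⁻¹ = adj(I−A) / det(I−A) ≈
  [   1.79310     0.41379]
  [   1.10345     1.79310]
The output multiplier for sector j is the column-j sum of the Leontief inverse (I − A)⁻¹ = adj(I−A) / det(I−A).
Column 1 of adj(I−A): (0.65, 0.40); det(I−A) = 0.3625.
m_1 = (0.65 + 0.40) / 0.3625 = 1.05 / 0.3625 ≈ 2.8966.

m_1 = 2.8966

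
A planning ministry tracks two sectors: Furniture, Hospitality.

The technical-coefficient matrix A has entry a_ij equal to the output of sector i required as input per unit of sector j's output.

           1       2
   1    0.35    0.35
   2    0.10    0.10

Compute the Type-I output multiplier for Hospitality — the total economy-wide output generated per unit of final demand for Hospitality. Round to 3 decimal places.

m_2 = 1.818

I − A =
  [   0.65    -0.35]
  [  -0.10     0.90]
det(I−A) = (0.65)(0.90) − (-0.35)(-0.10) = 0.5500
adj(I−A) = [[0.90, 0.35], [0.10, 0.65]]
(I − A)⁻¹ = adj(I−A) / det(I−A) ≈
  [   1.6364     0.6364]
  [   0.1818     1.1818]
The output multiplier for sector j is the column-j sum of the Leontief inverse (I − A)⁻¹ = adj(I−A) / det(I−A).
Column 2 of adj(I−A): (0.35, 0.65); det(I−A) = 0.5500.
m_2 = (0.35 + 0.65) / 0.5500 = 1.00 / 0.5500 ≈ 1.818.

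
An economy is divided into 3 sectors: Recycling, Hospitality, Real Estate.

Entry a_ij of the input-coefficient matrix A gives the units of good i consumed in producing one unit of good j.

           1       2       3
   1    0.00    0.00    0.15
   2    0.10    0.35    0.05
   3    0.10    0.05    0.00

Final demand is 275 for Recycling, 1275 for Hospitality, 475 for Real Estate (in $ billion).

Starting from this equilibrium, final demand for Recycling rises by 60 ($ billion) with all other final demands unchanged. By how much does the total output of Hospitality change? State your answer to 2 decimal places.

Δx_2 = 9.89

I − A =
  [   1.00     0.00    -0.15]
  [  -0.10     0.65    -0.05]
  [  -0.10    -0.05     1.00]
Cofactors of I−A, C_ij = (−1)^(i+j)·(minor ij) (rows/columns in the sector order above):
  C_11 = (0.65)(1.00) − (-0.05)(-0.05) = 0.6475
  C_12 = −[(-0.10)(1.00) − (-0.05)(-0.10)] = 0.1050
  C_13 = (-0.10)(-0.05) − (0.65)(-0.10) = 0.0700
  C_21 = −[(0.00)(1.00) − (-0.15)(-0.05)] = 0.0075
  C_22 = (1.00)(1.00) − (-0.15)(-0.10) = 0.9850
  C_23 = −[(1.00)(-0.05) − (0.00)(-0.10)] = 0.0500
  C_31 = (0.00)(-0.05) − (-0.15)(0.65) = 0.0975
  C_32 = −[(1.00)(-0.05) − (-0.15)(-0.10)] = 0.0650
  C_33 = (1.00)(0.65) − (0.00)(-0.10) = 0.6500
det(I−A) = Σ_j (I−A)_1j·C_1j = (1.00)(0.6475) + (0.00)(0.1050) + (-0.15)(0.0700) = 0.6370
adj(I−A) = Cᵀ =
  [ 0.6475   0.0075   0.0975]
  [ 0.1050   0.9850   0.0650]
  [ 0.0700   0.0500   0.6500]
(I − A)⁻¹ = adj(I−A) / det(I−A) ≈
  [   1.0165     0.0118     0.1531]
  [   0.1648     1.5463     0.1020]
  [   0.1099     0.0785     1.0204]
Δx = (I − A)⁻¹ Δd with Δd having +60 in the Recycling component and 0 elsewhere.
So Δx_2 = L_21 · (+60), where L_21 = adj(I−A)_21 / det(I−A) = 0.1050 / 0.6370.
Δx_2 = 0.1050 × (+60) / 0.6370 = 6.30 / 0.6370 ≈ 9.89.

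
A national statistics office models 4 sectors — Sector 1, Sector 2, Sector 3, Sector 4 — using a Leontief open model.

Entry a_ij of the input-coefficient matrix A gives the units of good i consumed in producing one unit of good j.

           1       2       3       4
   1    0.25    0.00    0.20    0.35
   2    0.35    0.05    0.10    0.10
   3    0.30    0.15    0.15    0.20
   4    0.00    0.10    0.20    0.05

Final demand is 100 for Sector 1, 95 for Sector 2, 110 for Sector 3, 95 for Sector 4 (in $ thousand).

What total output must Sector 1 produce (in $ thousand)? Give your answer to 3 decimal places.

x_1 = 316.017

I − A =
  [   0.75     0.00    -0.20    -0.35]
  [  -0.35     0.95    -0.10    -0.10]
  [  -0.30    -0.15     0.85    -0.20]
  [   0.00    -0.10    -0.20     0.95]
Compute the cofactors C_ij = (−1)^(i+j)·(3×3 minor ij) of I−A; the adjugate is their transpose:
adj(I−A) = Cᵀ =
  [ 0.701375   0.072750   0.248500   0.318375]
  [ 0.303125   0.497625   0.177250   0.201375]
  [ 0.324625   0.132375   0.657125   0.271875]
  [ 0.100250   0.080250   0.157000   0.526875]
det(I−A) = Σ_j (I−A)_1j·C_1j = (0.75)(0.701375) + (0.00)(0.303125) + (-0.20)(0.324625) + (-0.35)(0.100250) = 0.42601875
(I − A)⁻¹ = adj(I−A) / det(I−A) ≈
  [   1.6463     0.1708     0.5833     0.7473]
  [   0.7115     1.1681     0.4161     0.4727]
  [   0.7620     0.3107     1.5425     0.6382]
  [   0.2353     0.1884     0.3685     1.2367]
x = (I − A)⁻¹ d = adj(I−A)·d / det(I−A), with det(I−A) = 0.42601875:
  x_1 = (0.701375·100 + 0.072750·95 + 0.248500·110 + 0.318375·95) / 0.42601875 = 134.629375 / 0.42601875 ≈ 316.017
  x_2 = (0.303125·100 + 0.497625·95 + 0.177250·110 + 0.201375·95) / 0.42601875 = 116.215 / 0.42601875 ≈ 272.793
  x_3 = (0.324625·100 + 0.132375·95 + 0.657125·110 + 0.271875·95) / 0.42601875 = 143.15 / 0.42601875 ≈ 336.018
  x_4 = (0.100250·100 + 0.080250·95 + 0.157000·110 + 0.526875·95) / 0.42601875 = 84.971875 / 0.42601875 ≈ 199.456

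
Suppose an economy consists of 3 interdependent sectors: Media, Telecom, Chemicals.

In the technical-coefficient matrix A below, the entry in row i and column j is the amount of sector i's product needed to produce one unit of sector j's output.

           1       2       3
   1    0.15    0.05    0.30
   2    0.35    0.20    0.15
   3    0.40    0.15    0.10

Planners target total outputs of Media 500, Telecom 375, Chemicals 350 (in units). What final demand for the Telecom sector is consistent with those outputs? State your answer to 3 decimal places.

I − A =
  [   0.85    -0.05    -0.30]
  [  -0.35     0.80    -0.15]
  [  -0.40    -0.15     0.90]
d = (I − A) x:
  d_1 = (+0.85)·500 + (-0.05)·375 + (-0.30)·350 = 301.250
  d_2 = (-0.35)·500 + (+0.80)·375 + (-0.15)·350 = 72.500
  d_3 = (-0.40)·500 + (-0.15)·375 + (+0.90)·350 = 58.750

d_2 = 72.500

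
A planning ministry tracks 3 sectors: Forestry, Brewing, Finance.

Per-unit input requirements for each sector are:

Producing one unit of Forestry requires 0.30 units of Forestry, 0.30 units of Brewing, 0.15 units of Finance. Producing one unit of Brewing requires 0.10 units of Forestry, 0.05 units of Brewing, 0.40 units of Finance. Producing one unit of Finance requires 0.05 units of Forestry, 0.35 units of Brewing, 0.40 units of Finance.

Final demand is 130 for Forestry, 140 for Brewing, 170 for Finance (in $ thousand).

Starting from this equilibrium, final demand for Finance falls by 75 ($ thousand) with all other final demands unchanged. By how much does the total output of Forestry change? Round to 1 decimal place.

I − A =
  [   0.70    -0.10    -0.05]
  [  -0.30     0.95    -0.35]
  [  -0.15    -0.40     0.60]
Cofactors of I−A, C_ij = (−1)^(i+j)·(minor ij) (rows/columns in the sector order above):
  C_11 = (0.95)(0.60) − (-0.35)(-0.40) = 0.4300
  C_12 = −[(-0.30)(0.60) − (-0.35)(-0.15)] = 0.2325
  C_13 = (-0.30)(-0.40) − (0.95)(-0.15) = 0.2625
  C_21 = −[(-0.10)(0.60) − (-0.05)(-0.40)] = 0.0800
  C_22 = (0.70)(0.60) − (-0.05)(-0.15) = 0.4125
  C_23 = −[(0.70)(-0.40) − (-0.10)(-0.15)] = 0.2950
  C_31 = (-0.10)(-0.35) − (-0.05)(0.95) = 0.0825
  C_32 = −[(0.70)(-0.35) − (-0.05)(-0.30)] = 0.2600
  C_33 = (0.70)(0.95) − (-0.10)(-0.30) = 0.6350
det(I−A) = Σ_j (I−A)_1j·C_1j = (0.70)(0.4300) + (-0.10)(0.2325) + (-0.05)(0.2625) = 0.264625
adj(I−A) = Cᵀ =
  [ 0.4300   0.0800   0.0825]
  [ 0.2325   0.4125   0.2600]
  [ 0.2625   0.2950   0.6350]
(I − A)⁻¹ = adj(I−A) / det(I−A) ≈
  [   1.6249     0.3023     0.3118]
  [   0.8786     1.5588     0.9825]
  [   0.9920     1.1148     2.3996]
Δx = (I − A)⁻¹ Δd with Δd having -75 in the Finance component and 0 elsewhere.
So Δx_1 = L_13 · (-75), where L_13 = adj(I−A)_13 / det(I−A) = 0.0825 / 0.264625.
Δx_1 = 0.0825 × (-75) / 0.264625 = -6.1875 / 0.264625 ≈ -23.4.

Δx_1 = -23.4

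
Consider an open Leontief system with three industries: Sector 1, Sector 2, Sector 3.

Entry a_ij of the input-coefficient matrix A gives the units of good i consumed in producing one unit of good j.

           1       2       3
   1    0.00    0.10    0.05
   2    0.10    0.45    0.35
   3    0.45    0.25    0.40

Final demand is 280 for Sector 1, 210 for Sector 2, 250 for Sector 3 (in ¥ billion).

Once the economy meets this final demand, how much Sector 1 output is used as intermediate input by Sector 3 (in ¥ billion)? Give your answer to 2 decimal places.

I − A =
  [   1.00    -0.10    -0.05]
  [  -0.10     0.55    -0.35]
  [  -0.45    -0.25     0.60]
Cofactors of I−A, C_ij = (−1)^(i+j)·(minor ij) (rows/columns in the sector order above):
  C_11 = (0.55)(0.60) − (-0.35)(-0.25) = 0.2425
  C_12 = −[(-0.10)(0.60) − (-0.35)(-0.45)] = 0.2175
  C_13 = (-0.10)(-0.25) − (0.55)(-0.45) = 0.2725
  C_21 = −[(-0.10)(0.60) − (-0.05)(-0.25)] = 0.0725
  C_22 = (1.00)(0.60) − (-0.05)(-0.45) = 0.5775
  C_23 = −[(1.00)(-0.25) − (-0.10)(-0.45)] = 0.2950
  C_31 = (-0.10)(-0.35) − (-0.05)(0.55) = 0.0625
  C_32 = −[(1.00)(-0.35) − (-0.05)(-0.10)] = 0.3550
  C_33 = (1.00)(0.55) − (-0.10)(-0.10) = 0.5400
det(I−A) = Σ_j (I−A)_1j·C_1j = (1.00)(0.2425) + (-0.10)(0.2175) + (-0.05)(0.2725) = 0.207125
adj(I−A) = Cᵀ =
  [ 0.2425   0.0725   0.0625]
  [ 0.2175   0.5775   0.3550]
  [ 0.2725   0.2950   0.5400]
(I − A)⁻¹ = adj(I−A) / det(I−A) ≈
  [   1.1708     0.3500     0.3018]
  [   1.0501     2.7882     1.7139]
  [   1.3156     1.4243     2.6071]
First solve x = (I − A)⁻¹ d = adj(I−A)·d / det(I−A); in particular x_3 = (0.2725·280 + 0.2950·210 + 0.5400·250) / 0.207125 = 273.25 / 0.207125 ≈ 1319.2517.
Intermediate flow from 1 to 3: z_13 = a_13 · x_3 = 0.05 × 273.25 / 0.207125 = 13.6625 / 0.207125 ≈ 65.96.

z_13 = 65.96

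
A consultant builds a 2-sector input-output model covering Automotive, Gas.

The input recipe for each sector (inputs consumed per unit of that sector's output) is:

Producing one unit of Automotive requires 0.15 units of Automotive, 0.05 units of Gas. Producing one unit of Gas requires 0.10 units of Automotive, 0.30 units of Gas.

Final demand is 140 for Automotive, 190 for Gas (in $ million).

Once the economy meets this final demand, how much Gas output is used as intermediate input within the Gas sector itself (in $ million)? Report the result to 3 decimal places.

I − A =
  [   0.85    -0.10]
  [  -0.05     0.70]
det(I−A) = (0.85)(0.70) − (-0.10)(-0.05) = 0.5900
adj(I−A) = [[0.70, 0.10], [0.05, 0.85]]
(I − A)⁻¹ = adj(I−A) / det(I−A) ≈
  [   1.1864     0.1695]
  [   0.0847     1.4407]
First solve x = (I − A)⁻¹ d = adj(I−A)·d / det(I−A); in particular x_2 = (0.05·140 + 0.85·190) / 0.5900 = 168.50 / 0.5900 ≈ 285.59322.
Intermediate flow from 2 to 2: z_22 = a_22 · x_2 = 0.30 × 168.50 / 0.5900 = 50.55 / 0.5900 ≈ 85.678.

z_22 = 85.678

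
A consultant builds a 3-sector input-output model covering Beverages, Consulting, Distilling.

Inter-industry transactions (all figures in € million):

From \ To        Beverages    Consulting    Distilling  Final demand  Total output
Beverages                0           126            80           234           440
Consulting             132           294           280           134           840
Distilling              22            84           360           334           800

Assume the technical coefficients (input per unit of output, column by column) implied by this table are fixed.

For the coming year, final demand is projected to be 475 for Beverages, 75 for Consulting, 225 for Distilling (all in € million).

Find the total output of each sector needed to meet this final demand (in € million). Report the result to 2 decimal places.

x_B = 645.82, x_C = 737.56, x_D = 601.90

Technical coefficients a_ij = z_ij / X_j:
  a_BB = 0/440 = 0.00, a_CB = 132/440 = 0.30, a_DB = 22/440 = 0.05
  a_BC = 126/840 = 0.15, a_CC = 294/840 = 0.35, a_DC = 84/840 = 0.10
  a_BD = 80/800 = 0.10, a_CD = 280/800 = 0.35, a_DD = 360/800 = 0.45
I − A =
  [   1.00    -0.15    -0.10]
  [  -0.30     0.65    -0.35]
  [  -0.05    -0.10     0.55]
Cofactors of I−A, C_ij = (−1)^(i+j)·(minor ij) (rows/columns in the sector order above):
  C_11 = (0.65)(0.55) − (-0.35)(-0.10) = 0.3225
  C_12 = −[(-0.30)(0.55) − (-0.35)(-0.05)] = 0.1825
  C_13 = (-0.30)(-0.10) − (0.65)(-0.05) = 0.0625
  C_21 = −[(-0.15)(0.55) − (-0.10)(-0.10)] = 0.0925
  C_22 = (1.00)(0.55) − (-0.10)(-0.05) = 0.5450
  C_23 = −[(1.00)(-0.10) − (-0.15)(-0.05)] = 0.1075
  C_31 = (-0.15)(-0.35) − (-0.10)(0.65) = 0.1175
  C_32 = −[(1.00)(-0.35) − (-0.10)(-0.30)] = 0.3800
  C_33 = (1.00)(0.65) − (-0.15)(-0.30) = 0.6050
det(I−A) = Σ_j (I−A)_1j·C_1j = (1.00)(0.3225) + (-0.15)(0.1825) + (-0.10)(0.0625) = 0.288875
adj(I−A) = Cᵀ =
  [ 0.3225   0.0925   0.1175]
  [ 0.1825   0.5450   0.3800]
  [ 0.0625   0.1075   0.6050]
(I − A)⁻¹ = adj(I−A) / det(I−A) ≈
  [   1.1164     0.3202     0.4068]
  [   0.6318     1.8866     1.3154]
  [   0.2164     0.3721     2.0943]
x = (I − A)⁻¹ d = adj(I−A)·d / det(I−A), with det(I−A) = 0.288875:
  x_B = (0.3225·475 + 0.0925·75 + 0.1175·225) / 0.288875 = 186.5625 / 0.288875 ≈ 645.82
  x_C = (0.1825·475 + 0.5450·75 + 0.3800·225) / 0.288875 = 213.0625 / 0.288875 ≈ 737.56
  x_D = (0.0625·475 + 0.1075·75 + 0.6050·225) / 0.288875 = 173.875 / 0.288875 ≈ 601.90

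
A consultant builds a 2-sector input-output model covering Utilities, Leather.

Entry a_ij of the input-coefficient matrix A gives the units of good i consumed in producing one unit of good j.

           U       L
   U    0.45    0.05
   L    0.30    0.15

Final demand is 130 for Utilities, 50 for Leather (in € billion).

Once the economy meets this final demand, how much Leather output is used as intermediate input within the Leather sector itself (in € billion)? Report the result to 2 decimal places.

z_LL = 22.04

I − A =
  [   0.55    -0.05]
  [  -0.30     0.85]
det(I−A) = (0.55)(0.85) − (-0.05)(-0.30) = 0.4525
adj(I−A) = [[0.85, 0.05], [0.30, 0.55]]
(I − A)⁻¹ = adj(I−A) / det(I−A) ≈
  [   1.8785     0.1105]
  [   0.6630     1.2155]
First solve x = (I − A)⁻¹ d = adj(I−A)·d / det(I−A); in particular x_L = (0.30·130 + 0.55·50) / 0.4525 = 66.50 / 0.4525 ≈ 146.9613.
Intermediate flow from L to L: z_LL = a_LL · x_L = 0.15 × 66.50 / 0.4525 = 9.975 / 0.4525 ≈ 22.04.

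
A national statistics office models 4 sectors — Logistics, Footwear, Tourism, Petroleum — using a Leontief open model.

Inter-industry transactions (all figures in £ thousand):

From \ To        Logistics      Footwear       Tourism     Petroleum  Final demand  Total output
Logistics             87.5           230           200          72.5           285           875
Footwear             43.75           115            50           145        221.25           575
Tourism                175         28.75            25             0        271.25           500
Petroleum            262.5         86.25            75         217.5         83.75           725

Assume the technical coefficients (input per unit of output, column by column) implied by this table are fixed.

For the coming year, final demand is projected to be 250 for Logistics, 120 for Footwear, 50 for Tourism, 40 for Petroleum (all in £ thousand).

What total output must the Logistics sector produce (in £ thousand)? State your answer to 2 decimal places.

Technical coefficients a_ij = z_ij / X_j:
  a_11 = 87.5/875 = 0.10, a_21 = 43.75/875 = 0.05, a_31 = 175/875 = 0.20, a_41 = 262.5/875 = 0.30
  a_12 = 230/575 = 0.40, a_22 = 115/575 = 0.20, a_32 = 28.75/575 = 0.05, a_42 = 86.25/575 = 0.15
  a_13 = 200/500 = 0.40, a_23 = 50/500 = 0.10, a_33 = 25/500 = 0.05, a_43 = 75/500 = 0.15
  a_14 = 72.5/725 = 0.10, a_24 = 145/725 = 0.20, a_34 = 0/725 = 0.00, a_44 = 217.5/725 = 0.30
I − A =
  [   0.90    -0.40    -0.40    -0.10]
  [  -0.05     0.80    -0.10    -0.20]
  [  -0.20    -0.05     0.95     0.00]
  [  -0.30    -0.15    -0.15     0.70]
Compute the cofactors C_ij = (−1)^(i+j)·(3×3 minor ij) of I−A; the adjugate is their transpose:
adj(I−A) = Cᵀ =
  [ 0.49850   0.29500   0.26550   0.15550]
  [ 0.11025   0.51100   0.12575   0.16175]
  [ 0.11075   0.08900   0.41425   0.04125]
  [ 0.26100   0.25500   0.22950   0.58750]
det(I−A) = Σ_j (I−A)_1j·C_1j = (0.90)(0.49850) + (-0.40)(0.11025) + (-0.40)(0.11075) + (-0.10)(0.26100) = 0.33415
(I − A)⁻¹ = adj(I−A) / det(I−A) ≈
  [   1.4918     0.8828     0.7946     0.4654]
  [   0.3299     1.5293     0.3763     0.4841]
  [   0.3314     0.2663     1.2397     0.1234]
  [   0.7811     0.7631     0.6868     1.7582]
x = (I − A)⁻¹ d = adj(I−A)·d / det(I−A), with det(I−A) = 0.33415:
  x_1 = (0.49850·250 + 0.29500·120 + 0.26550·50 + 0.15550·40) / 0.33415 = 179.52 / 0.33415 ≈ 537.24
  x_2 = (0.11025·250 + 0.51100·120 + 0.12575·50 + 0.16175·40) / 0.33415 = 101.64 / 0.33415 ≈ 304.17
  x_3 = (0.11075·250 + 0.08900·120 + 0.41425·50 + 0.04125·40) / 0.33415 = 60.73 / 0.33415 ≈ 181.74
  x_4 = (0.26100·250 + 0.25500·120 + 0.22950·50 + 0.58750·40) / 0.33415 = 130.825 / 0.33415 ≈ 391.52

x_1 = 537.24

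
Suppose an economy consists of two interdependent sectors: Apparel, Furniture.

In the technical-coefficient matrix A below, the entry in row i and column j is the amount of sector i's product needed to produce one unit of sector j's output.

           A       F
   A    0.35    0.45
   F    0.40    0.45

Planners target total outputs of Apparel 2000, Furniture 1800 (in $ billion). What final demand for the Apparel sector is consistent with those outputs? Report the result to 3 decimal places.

d_A = 490.000

I − A =
  [   0.65    -0.45]
  [  -0.40     0.55]
d = (I − A) x:
  d_A = (+0.65)·2000 + (-0.45)·1800 = 490.000
  d_F = (-0.40)·2000 + (+0.55)·1800 = 190.000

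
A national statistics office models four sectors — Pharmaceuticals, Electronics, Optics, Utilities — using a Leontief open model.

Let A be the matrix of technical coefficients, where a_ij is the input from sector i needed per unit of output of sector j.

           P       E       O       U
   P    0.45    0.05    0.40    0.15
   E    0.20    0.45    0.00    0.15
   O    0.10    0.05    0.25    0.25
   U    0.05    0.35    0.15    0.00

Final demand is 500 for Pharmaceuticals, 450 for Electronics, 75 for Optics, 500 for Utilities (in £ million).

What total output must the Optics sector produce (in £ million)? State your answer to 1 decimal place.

I − A =
  [   0.55    -0.05    -0.40    -0.15]
  [  -0.20     0.55     0.00    -0.15]
  [  -0.10    -0.05     0.75    -0.25]
  [  -0.05    -0.35    -0.15     1.00]
Compute the cofactors C_ij = (−1)^(i+j)·(3×3 minor ij) of I−A; the adjugate is their transpose:
adj(I−A) = Cᵀ =
  [ 0.351375   0.131125   0.212500   0.125500]
  [ 0.150375   0.339000   0.099875   0.098375]
  [ 0.084500   0.086125   0.248625   0.087750]
  [ 0.082875   0.138125   0.082875   0.193375]
det(I−A) = Σ_j (I−A)_1j·C_1j = (0.55)(0.351375) + (-0.05)(0.150375) + (-0.40)(0.084500) + (-0.15)(0.082875) = 0.13950625
(I − A)⁻¹ = adj(I−A) / det(I−A) ≈
  [   2.5187     0.9399     1.5232     0.8996]
  [   1.0779     2.4300     0.7159     0.7052]
  [   0.6057     0.6174     1.7822     0.6290]
  [   0.5941     0.9901     0.5941     1.3861]
x = (I − A)⁻¹ d = adj(I−A)·d / det(I−A), with det(I−A) = 0.13950625:
  x_P = (0.351375·500 + 0.131125·450 + 0.212500·75 + 0.125500·500) / 0.13950625 = 313.38125 / 0.13950625 ≈ 2246.4
  x_E = (0.150375·500 + 0.339000·450 + 0.099875·75 + 0.098375·500) / 0.13950625 = 284.415625 / 0.13950625 ≈ 2038.7
  x_O = (0.084500·500 + 0.086125·450 + 0.248625·75 + 0.087750·500) / 0.13950625 = 143.528125 / 0.13950625 ≈ 1028.8
  x_U = (0.082875·500 + 0.138125·450 + 0.082875·75 + 0.193375·500) / 0.13950625 = 206.496875 / 0.13950625 ≈ 1480.2

x_O = 1028.8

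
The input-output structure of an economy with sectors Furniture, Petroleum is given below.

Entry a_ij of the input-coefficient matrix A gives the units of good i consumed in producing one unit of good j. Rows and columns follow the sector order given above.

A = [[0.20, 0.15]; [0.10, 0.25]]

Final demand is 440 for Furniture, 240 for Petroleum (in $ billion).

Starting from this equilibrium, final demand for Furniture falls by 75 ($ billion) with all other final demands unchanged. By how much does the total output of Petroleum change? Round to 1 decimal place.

I − A =
  [   0.80    -0.15]
  [  -0.10     0.75]
det(I−A) = (0.80)(0.75) − (-0.15)(-0.10) = 0.5850
adj(I−A) = [[0.75, 0.15], [0.10, 0.80]]
(I − A)⁻¹ = adj(I−A) / det(I−A) ≈
  [   1.2821     0.2564]
  [   0.1709     1.3675]
Δx = (I − A)⁻¹ Δd with Δd having -75 in the Furniture component and 0 elsewhere.
So Δx_2 = L_21 · (-75), where L_21 = adj(I−A)_21 / det(I−A) = 0.10 / 0.5850.
Δx_2 = 0.10 × (-75) / 0.5850 = -7.50 / 0.5850 ≈ -12.8.

Δx_2 = -12.8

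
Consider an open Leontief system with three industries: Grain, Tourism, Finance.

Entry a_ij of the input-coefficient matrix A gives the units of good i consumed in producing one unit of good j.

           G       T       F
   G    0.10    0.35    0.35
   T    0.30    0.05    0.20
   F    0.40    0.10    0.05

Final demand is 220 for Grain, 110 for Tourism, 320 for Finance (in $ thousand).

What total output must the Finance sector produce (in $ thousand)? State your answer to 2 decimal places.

I − A =
  [   0.90    -0.35    -0.35]
  [  -0.30     0.95    -0.20]
  [  -0.40    -0.10     0.95]
Cofactors of I−A, C_ij = (−1)^(i+j)·(minor ij) (rows/columns in the sector order above):
  C_11 = (0.95)(0.95) − (-0.20)(-0.10) = 0.8825
  C_12 = −[(-0.30)(0.95) − (-0.20)(-0.40)] = 0.3650
  C_13 = (-0.30)(-0.10) − (0.95)(-0.40) = 0.4100
  C_21 = −[(-0.35)(0.95) − (-0.35)(-0.10)] = 0.3675
  C_22 = (0.90)(0.95) − (-0.35)(-0.40) = 0.7150
  C_23 = −[(0.90)(-0.10) − (-0.35)(-0.40)] = 0.2300
  C_31 = (-0.35)(-0.20) − (-0.35)(0.95) = 0.4025
  C_32 = −[(0.90)(-0.20) − (-0.35)(-0.30)] = 0.2850
  C_33 = (0.90)(0.95) − (-0.35)(-0.30) = 0.7500
det(I−A) = Σ_j (I−A)_1j·C_1j = (0.90)(0.8825) + (-0.35)(0.3650) + (-0.35)(0.4100) = 0.5230
adj(I−A) = Cᵀ =
  [ 0.8825   0.3675   0.4025]
  [ 0.3650   0.7150   0.2850]
  [ 0.4100   0.2300   0.7500]
(I − A)⁻¹ = adj(I−A) / det(I−A) ≈
  [   1.6874     0.7027     0.7696]
  [   0.6979     1.3671     0.5449]
  [   0.7839     0.4398     1.4340]
x = (I − A)⁻¹ d = adj(I−A)·d / det(I−A), with det(I−A) = 0.5230:
  x_G = (0.8825·220 + 0.3675·110 + 0.4025·320) / 0.5230 = 363.375 / 0.5230 ≈ 694.79
  x_T = (0.3650·220 + 0.7150·110 + 0.2850·320) / 0.5230 = 250.15 / 0.5230 ≈ 478.30
  x_F = (0.4100·220 + 0.2300·110 + 0.7500·320) / 0.5230 = 355.50 / 0.5230 ≈ 679.73

x_F = 679.73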